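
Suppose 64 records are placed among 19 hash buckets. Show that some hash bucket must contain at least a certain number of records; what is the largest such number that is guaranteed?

The 19 hash buckets are the holes and the 64 records are the pigeons.
If every hash bucket held at most 3 records, the total would be at most 19 × 3 = 57, which is less than 64.
So some hash bucket holds at least ⌈64/19⌉ = 4 records.

4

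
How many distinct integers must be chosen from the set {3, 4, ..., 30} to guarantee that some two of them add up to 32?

Group the elements by complementary pair {x, 32−x}: {3,29}, {4,28}, {5,27}, …, giving 13 two-element pairs, the single value 16 (it cannot pair with itself since the integers are distinct), and 1 integer whose partner 32−x falls outside [3,30].
By pigeonhole, treating each of those 15 groups as a pigeonhole, one can pick one integer per group — 15 integers — with no two summing to 32.
The 16th integer lands in an occupied pair, forcing a sum of 32.

16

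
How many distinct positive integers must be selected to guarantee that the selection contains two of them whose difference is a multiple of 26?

27

Integers whose pairwise differences are multiples of 26 are exactly those sharing a remainder mod 26. Pigeonhole: the 26 residue classes mod 26 are the pigeonholes.
With 26 integers one could put 1 in each residue class and have no class reach 2.
The 27th integer pushes some class to 2, so 26·1 + 1 = 27.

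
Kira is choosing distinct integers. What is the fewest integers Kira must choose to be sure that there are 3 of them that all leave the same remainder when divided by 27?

Pigeonhole: the 27 residue classes mod 27 are the pigeonholes.
With 54 integers one could put 2 in each residue class and have no class reach 3.
The 55th integer pushes some class to 3, so 27·2 + 1 = 55.

55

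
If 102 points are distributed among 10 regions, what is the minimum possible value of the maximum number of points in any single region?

11

By pigeonhole, the 10 regions are the holes and the 102 points are the pigeons.
If every region held at most 10 points, the total would be at most 10 × 10 = 100, which is less than 102.
So some region holds at least ⌈102/10⌉ = 11 points.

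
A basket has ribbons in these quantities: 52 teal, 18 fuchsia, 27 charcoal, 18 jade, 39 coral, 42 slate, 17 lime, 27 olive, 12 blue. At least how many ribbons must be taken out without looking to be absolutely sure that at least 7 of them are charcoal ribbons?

232

In the worst case for collecting charcoal ribbons, every non-charcoal ribbon comes out first.
There are 52 + 18 + 18 + 39 + 42 + 17 + 27 + 12 = 225 non-charcoal ribbons altogether.
After those, each further ribbon must be charcoal, so 225 + 7 = 232 draws guarantee 7 charcoal ribbons.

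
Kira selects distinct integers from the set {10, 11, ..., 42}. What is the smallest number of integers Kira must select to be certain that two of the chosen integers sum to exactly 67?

25

Two chosen integers sum to 67 exactly when both halves of some pair {x, 67−x} with 25 ≤ x ≤ 67−x ≤ 42 are chosen — 9 such pairs.
The remaining 15 elements (those with no distinct partner in range) can never complete a 67-sum, so the worst case takes all of them and one from each pair: 15 + 9 = 24.
The 25th integer has to be the second member of some pair, so 24 + 1 = 25.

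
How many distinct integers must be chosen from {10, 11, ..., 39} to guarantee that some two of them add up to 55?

19

Two chosen integers sum to 55 exactly when both halves of some pair {x, 55−x} with 16 ≤ x ≤ 55−x ≤ 39 are chosen — 12 such pairs.
The remaining 6 elements (those with no distinct partner in range) can never complete a 55-sum, so the worst case takes all of them and one from each pair: 6 + 12 = 18.
The 19th integer has to be the second member of some pair, so 18 + 1 = 19.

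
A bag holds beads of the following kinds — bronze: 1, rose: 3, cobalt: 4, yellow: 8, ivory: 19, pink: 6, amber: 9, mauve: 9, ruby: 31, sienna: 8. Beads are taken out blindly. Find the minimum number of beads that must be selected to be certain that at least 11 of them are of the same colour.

By pigeonhole, put each drawn bead into a box by colour. The largest draw with every box below 11 takes min(count, 10) from each colour; colours with fewer than 10 contribute all they have.
Σ min(cᵢ, 10) = 1 + 3 + 4 + 8 + 10 + 6 + 9 + 9 + 10 + 8 = 68.
Draw number 68 + 1 = 69 must push one box to 11.

69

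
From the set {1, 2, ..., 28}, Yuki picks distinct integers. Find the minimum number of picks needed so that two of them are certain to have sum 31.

16

A set avoiding the sum 31 can contain at most one of each pair {x, 31−x}, plus the 2 elements whose complement lies outside the range.
The integers 1, …, 15 (15 of them) are such a set: any two sum to at least 1+2 = 3 and at most 14+15 = 29 < 31.
Any 16th integer completes one of the 13 pairs, so 16 choices force a sum of 31.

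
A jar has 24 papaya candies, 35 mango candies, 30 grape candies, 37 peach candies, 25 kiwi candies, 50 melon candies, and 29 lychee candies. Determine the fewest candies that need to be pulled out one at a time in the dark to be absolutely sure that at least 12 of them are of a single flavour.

Pigeonhole: put each drawn candy into a box by flavour. The largest draw with every box below 12 takes min(count, 11) from each flavour.
Σ min(cᵢ, 11) = 11 + 11 + 11 + 11 + 11 + 11 + 11 = 77.
Draw number 77 + 1 = 78 must push one box to 12.

78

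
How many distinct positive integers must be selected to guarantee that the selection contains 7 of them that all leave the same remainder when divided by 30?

181

The 30 residue classes mod 30 are the pigeonholes.
With 180 integers one could put 6 in each residue class and have no class reach 7.
The 181st integer pushes some class to 7, so 30·6 + 1 = 181.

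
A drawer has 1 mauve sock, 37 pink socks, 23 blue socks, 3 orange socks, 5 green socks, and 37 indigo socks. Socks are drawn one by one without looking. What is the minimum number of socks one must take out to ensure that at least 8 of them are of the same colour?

By pigeonhole, put each drawn sock into a box by colour. The largest draw with every box below 8 takes min(count, 7) from each colour; colours with fewer than 7 contribute all they have.
Σ min(cᵢ, 7) = 1 + 7 + 7 + 3 + 5 + 7 = 30.
Draw number 30 + 1 = 31 must push one box to 8.

31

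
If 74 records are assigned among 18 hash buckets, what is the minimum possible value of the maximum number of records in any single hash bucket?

By pigeonhole, the 18 hash buckets are the holes and the 74 records are the pigeons.
If every hash bucket held at most 4 records, the total would be at most 18 × 4 = 72, which is less than 74.
So some hash bucket holds at least ⌈74/18⌉ = 5 records.

5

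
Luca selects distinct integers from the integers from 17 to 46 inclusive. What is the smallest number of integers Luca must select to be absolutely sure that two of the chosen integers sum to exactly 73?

Group the elements by complementary pair {x, 73−x}: {27,46}, {28,45}, {29,44}, …, giving 10 two-element pairs and 10 integers whose partner 73−x falls outside [17,46].
By pigeonhole, treating each of those 20 groups as a pigeonhole, one can pick one integer per group — 20 integers — with no two summing to 73.
The 21st integer lands in an occupied pair, forcing a sum of 73.

21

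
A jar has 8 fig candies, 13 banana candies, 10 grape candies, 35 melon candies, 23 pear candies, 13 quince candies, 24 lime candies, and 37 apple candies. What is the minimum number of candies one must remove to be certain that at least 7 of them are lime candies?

146

In the worst case for collecting lime candies, every non-lime candy comes out first.
There are 8 + 13 + 10 + 35 + 23 + 13 + 37 = 139 non-lime candies altogether.
After those, each further candy must be lime, so 139 + 7 = 146 draws guarantee 7 lime candies.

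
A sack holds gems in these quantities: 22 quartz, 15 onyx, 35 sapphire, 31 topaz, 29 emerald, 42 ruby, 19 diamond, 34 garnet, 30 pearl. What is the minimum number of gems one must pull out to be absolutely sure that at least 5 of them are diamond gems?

243

In the worst case for collecting diamond gems, every non-diamond gem comes out first.
There are 22 + 15 + 35 + 31 + 29 + 42 + 34 + 30 = 238 non-diamond gems altogether.
After those, each further gem must be diamond, so 238 + 5 = 243 draws guarantee 5 diamond gems.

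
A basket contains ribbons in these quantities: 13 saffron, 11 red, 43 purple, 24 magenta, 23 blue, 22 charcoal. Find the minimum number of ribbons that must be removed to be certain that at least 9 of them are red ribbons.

134

In the worst case for collecting red ribbons, every non-red ribbon comes out first.
There are 13 + 43 + 24 + 23 + 22 = 125 non-red ribbons altogether.
After those, each further ribbon must be red, so 125 + 9 = 134 draws guarantee 9 red ribbons.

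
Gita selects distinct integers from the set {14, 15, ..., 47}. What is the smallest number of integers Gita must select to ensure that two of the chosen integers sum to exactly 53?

A set avoiding the sum 53 can contain at most one of each pair {x, 53−x}, plus the 8 elements whose complement lies outside the range.
The integers 27, …, 47 (21 of them) are such a set: any two sum to at least 27+28 = 55 > 53.
By pigeonhole, any 22nd integer completes one of the 13 pairs, so 22 choices force a sum of 53.

22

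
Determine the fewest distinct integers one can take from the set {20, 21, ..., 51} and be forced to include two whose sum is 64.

21

Group the elements by complementary pair {x, 64−x}: {20,44}, {21,43}, {22,42}, …, giving 12 two-element pairs, the single value 32 (it cannot pair with itself since the integers are distinct), and 7 integers whose partner 64−x falls outside [20,51].
Treating each of those 20 groups as a pigeonhole, one can pick one integer per group — 20 integers — with no two summing to 64.
The 21st integer lands in an occupied pair, forcing a sum of 64.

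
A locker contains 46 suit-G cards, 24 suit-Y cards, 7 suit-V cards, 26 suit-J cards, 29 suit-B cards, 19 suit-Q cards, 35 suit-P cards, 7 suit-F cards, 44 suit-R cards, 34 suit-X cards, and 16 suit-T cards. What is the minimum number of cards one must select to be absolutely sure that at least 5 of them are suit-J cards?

266

In the worst case for collecting suit-J cards, every non-suit-J card comes out first.
There are 46 + 24 + 7 + 29 + 19 + 35 + 7 + 44 + 34 + 16 = 261 non-suit-J cards altogether.
After those, each further card must be suit-J, so 261 + 5 = 266 draws guarantee 5 suit-J cards.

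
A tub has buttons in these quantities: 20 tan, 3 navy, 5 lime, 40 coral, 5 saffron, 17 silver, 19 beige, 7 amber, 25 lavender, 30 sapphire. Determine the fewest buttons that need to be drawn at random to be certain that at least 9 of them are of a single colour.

Put each drawn button into a box by colour. The largest draw with every box below 9 takes min(count, 8) from each colour; colours with fewer than 8 contribute all they have.
Σ min(cᵢ, 8) = 8 + 3 + 5 + 8 + 5 + 8 + 8 + 7 + 8 + 8 = 68.
Draw number 68 + 1 = 69 must push one box to 9.

69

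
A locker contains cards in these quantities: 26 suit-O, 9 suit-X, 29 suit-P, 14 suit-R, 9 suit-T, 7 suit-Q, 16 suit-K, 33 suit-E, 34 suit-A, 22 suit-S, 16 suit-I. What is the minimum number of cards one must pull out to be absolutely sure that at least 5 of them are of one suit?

Pigeonhole: put each drawn card into a box by suit. The largest draw with every box below 5 takes min(count, 4) from each suit.
Σ min(cᵢ, 4) = 4 + 4 + 4 + 4 + 4 + 4 + 4 + 4 + 4 + 4 + 4 = 44.
Draw number 44 + 1 = 45 must push one box to 5.

45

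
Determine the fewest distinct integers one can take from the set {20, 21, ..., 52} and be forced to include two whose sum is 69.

19

Group the elements by complementary pair {x, 69−x}: {20,49}, {21,48}, {22,47}, …, giving 15 two-element pairs and 3 integers whose partner 69−x falls outside [20,52].
Pigeonhole: treating each of those 18 groups as a pigeonhole, one can pick one integer per group — 18 integers — with no two summing to 69.
The 19th integer lands in an occupied pair, forcing a sum of 69.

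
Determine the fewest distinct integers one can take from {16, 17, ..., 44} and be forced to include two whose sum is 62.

17

Group the elements by complementary pair {x, 62−x}: {18,44}, {19,43}, {20,42}, …, giving 13 two-element pairs, the single value 31 (it cannot pair with itself since the integers are distinct), and 2 integers whose partner 62−x falls outside [16,44].
By pigeonhole, treating each of those 16 groups as a pigeonhole, one can pick one integer per group — 16 integers — with no two summing to 62.
The 17th integer lands in an occupied pair, forcing a sum of 62.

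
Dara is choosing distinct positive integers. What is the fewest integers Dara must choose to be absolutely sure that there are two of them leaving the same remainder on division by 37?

38

The 37 residue classes mod 37 are the pigeonholes.
With 37 integers one could put 1 in each residue class and have no class reach 2.
The 38th integer pushes some class to 2, so 37·1 + 1 = 38.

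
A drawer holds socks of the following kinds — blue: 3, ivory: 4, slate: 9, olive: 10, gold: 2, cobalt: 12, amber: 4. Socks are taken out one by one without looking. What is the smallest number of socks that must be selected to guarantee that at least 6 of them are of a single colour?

29

An adversary could hand out at most 5 socks per colour (4 colours run out sooner): 3 + 4 + 5 + 5 + 2 + 5 + 4 = 28 socks and still no colour has 6.
By pigeonhole, one more sock lands in a colour already at 5, so 29 draws are enough and 28 are not.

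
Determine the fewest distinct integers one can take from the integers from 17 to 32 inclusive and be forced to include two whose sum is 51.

10

A set avoiding the sum 51 can contain at most one of each pair {x, 51−x}, plus the 2 elements whose complement lies outside the range.
The integers 17, …, 25 (9 of them) are such a set: any two sum to at least 17+18 = 35 and at most 24+25 = 49 < 51.
Any 10th integer completes one of the 7 pairs, so 10 choices force a sum of 51.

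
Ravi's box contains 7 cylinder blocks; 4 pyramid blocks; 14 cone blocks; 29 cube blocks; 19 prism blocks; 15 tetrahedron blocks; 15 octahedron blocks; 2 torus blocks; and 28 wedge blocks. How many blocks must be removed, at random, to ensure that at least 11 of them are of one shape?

74

Put each drawn block into a box by shape. The largest draw with every box below 11 takes min(count, 10) from each shape; shapes with fewer than 10 contribute all they have.
Σ min(cᵢ, 10) = 7 + 4 + 10 + 10 + 10 + 10 + 10 + 2 + 10 = 73.
Draw number 73 + 1 = 74 must push one box to 11.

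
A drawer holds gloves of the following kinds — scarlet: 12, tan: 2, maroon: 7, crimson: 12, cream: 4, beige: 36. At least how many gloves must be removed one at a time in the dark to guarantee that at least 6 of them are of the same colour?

27

By the pigeonhole principle, put each drawn glove into a box by colour. The largest draw with every box below 6 takes min(count, 5) from each colour; colours with fewer than 5 contribute all they have.
Σ min(cᵢ, 5) = 5 + 2 + 5 + 5 + 4 + 5 = 26.
Draw number 26 + 1 = 27 must push one box to 6.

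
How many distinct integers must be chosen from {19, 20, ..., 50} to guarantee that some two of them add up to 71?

Group the elements by complementary pair {x, 71−x}: {21,50}, {22,49}, {23,48}, …, giving 15 two-element pairs and 2 integers whose partner 71−x falls outside [19,50].
Pigeonhole: treating each of those 17 groups as a pigeonhole, one can pick one integer per group — 17 integers — with no two summing to 71.
The 18th integer lands in an occupied pair, forcing a sum of 71.

18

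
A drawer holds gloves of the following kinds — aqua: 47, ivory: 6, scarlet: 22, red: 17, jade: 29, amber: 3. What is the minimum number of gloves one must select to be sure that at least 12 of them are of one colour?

54

Pigeonhole: the 6 colours are the holes; the gloves drawn are the pigeons.
To avoid 12 of any one colour, the worst case takes at most 11 of each colour, or every glove of a colour that has fewer than 11.
That gives 11 + 6 + 11 + 11 + 11 + 3 = 53 gloves with no colour reaching 12.
The next glove forces some colour to 12, so 53 + 1 = 54.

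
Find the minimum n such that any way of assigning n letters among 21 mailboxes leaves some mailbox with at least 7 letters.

127

With 126 letters one could put exactly 6 in each of the 21 mailboxes, and no mailbox would reach 7.
By the pigeonhole principle, one more letter must land in a mailbox that already has 6, giving it 7.
So 21 × 6 + 1 = 127 letters are required.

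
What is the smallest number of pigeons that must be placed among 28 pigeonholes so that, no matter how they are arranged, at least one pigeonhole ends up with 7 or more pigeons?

169

With 168 pigeons one could put exactly 6 in each of the 28 pigeonholes, and no pigeonhole would reach 7.
One more pigeon must land in a pigeonhole that already has 6, giving it 7.
So 28 × 6 + 1 = 169 pigeons are required.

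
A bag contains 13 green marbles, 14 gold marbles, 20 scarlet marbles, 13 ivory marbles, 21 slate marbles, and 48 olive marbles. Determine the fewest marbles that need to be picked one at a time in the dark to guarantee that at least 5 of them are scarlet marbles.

114

In the worst case for collecting scarlet marbles, every non-scarlet marble comes out first.
There are 13 + 14 + 13 + 21 + 48 = 109 non-scarlet marbles altogether.
After those, each further marble must be scarlet, so 109 + 5 = 114 draws guarantee 5 scarlet marbles.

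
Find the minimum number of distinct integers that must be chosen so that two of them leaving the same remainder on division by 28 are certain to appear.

29

The 28 residue classes mod 28 are the pigeonholes.
With 28 integers one could put 1 in each residue class and have no class reach 2.
The 29th integer pushes some class to 2, so 28·1 + 1 = 29.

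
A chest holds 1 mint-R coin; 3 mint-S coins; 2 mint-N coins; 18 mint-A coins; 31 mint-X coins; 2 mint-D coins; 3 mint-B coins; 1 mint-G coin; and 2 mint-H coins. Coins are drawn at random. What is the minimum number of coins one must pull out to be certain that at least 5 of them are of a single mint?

By the pigeonhole principle, the 9 mints are the holes; the coins drawn are the pigeons.
To avoid 5 of any one mint, the worst case takes at most 4 of each mint, or every coin of a mint that has fewer than 4.
That gives 1 + 3 + 2 + 4 + 4 + 2 + 3 + 1 + 2 = 22 coins with no mint reaching 5.
The next coin forces some mint to 5, so 22 + 1 = 23.

23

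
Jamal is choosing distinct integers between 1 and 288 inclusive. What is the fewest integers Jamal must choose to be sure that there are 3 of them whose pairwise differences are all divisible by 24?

Integers whose pairwise differences are multiples of 24 are exactly those sharing a remainder mod 24. By the pigeonhole principle, the 24 residue classes mod 24 are the pigeonholes.
With 48 integers one could put 2 in each residue class and have no class reach 3.
The 49th integer pushes some class to 3, so 24·2 + 1 = 49.

49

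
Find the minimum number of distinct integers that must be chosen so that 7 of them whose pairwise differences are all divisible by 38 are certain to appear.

229

Integers whose pairwise differences are multiples of 38 are exactly those sharing a remainder mod 38. By pigeonhole, the 38 residue classes mod 38 are the pigeonholes.
With 228 integers one could put 6 in each residue class and have no class reach 7.
The 229th integer pushes some class to 7, so 38·6 + 1 = 229.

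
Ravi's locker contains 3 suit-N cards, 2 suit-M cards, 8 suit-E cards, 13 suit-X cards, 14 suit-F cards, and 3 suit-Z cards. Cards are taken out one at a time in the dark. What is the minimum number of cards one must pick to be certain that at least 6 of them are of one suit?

By the pigeonhole principle, put each drawn card into a box by suit. The largest draw with every box below 6 takes min(count, 5) from each suit; suits with fewer than 5 contribute all they have.
Σ min(cᵢ, 5) = 3 + 2 + 5 + 5 + 5 + 3 = 23.
Draw number 23 + 1 = 24 must push one box to 6.

24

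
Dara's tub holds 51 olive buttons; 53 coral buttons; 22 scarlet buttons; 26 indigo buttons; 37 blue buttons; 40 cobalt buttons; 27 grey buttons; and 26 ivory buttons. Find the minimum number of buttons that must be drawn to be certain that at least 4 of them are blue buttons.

In the worst case for collecting blue buttons, every non-blue button comes out first.
There are 51 + 53 + 22 + 26 + 40 + 27 + 26 = 245 non-blue buttons altogether.
After those, each further button must be blue, so 245 + 4 = 249 draws guarantee 4 blue buttons.

249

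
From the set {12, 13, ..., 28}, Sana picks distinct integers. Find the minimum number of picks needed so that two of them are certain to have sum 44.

12

Two chosen integers sum to 44 exactly when both halves of some pair {x, 44−x} with 16 ≤ x ≤ 44−x ≤ 28 are chosen — 6 such pairs.
The remaining 5 elements (those with no distinct partner in range) can never complete a 44-sum, so the worst case takes all of them and one from each pair: 5 + 6 = 11.
By pigeonhole, the 12th integer has to be the second member of some pair, so 11 + 1 = 12.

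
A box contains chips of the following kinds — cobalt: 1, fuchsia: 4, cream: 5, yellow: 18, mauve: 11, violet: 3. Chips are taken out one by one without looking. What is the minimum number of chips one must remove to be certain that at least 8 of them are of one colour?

28

An adversary could hand out at most 7 chips per colour (4 colours run out sooner): 1 + 4 + 5 + 7 + 7 + 3 = 27 chips and still no colour has 8.
By the pigeonhole principle, one more chip lands in a colour already at 7, so 28 draws are enough and 27 are not.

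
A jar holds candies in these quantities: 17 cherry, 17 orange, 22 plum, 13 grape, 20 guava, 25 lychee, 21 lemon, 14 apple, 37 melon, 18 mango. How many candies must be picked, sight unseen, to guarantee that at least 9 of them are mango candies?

195

In the worst case for collecting mango candies, every non-mango candy comes out first.
There are 17 + 17 + 22 + 13 + 20 + 25 + 21 + 14 + 37 = 186 non-mango candies altogether.
After those, each further candy must be mango, so 186 + 9 = 195 draws guarantee 9 mango candies.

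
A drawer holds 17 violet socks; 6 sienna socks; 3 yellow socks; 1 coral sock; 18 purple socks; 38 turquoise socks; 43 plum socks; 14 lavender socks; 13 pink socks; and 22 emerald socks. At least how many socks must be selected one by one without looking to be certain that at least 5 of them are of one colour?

37

Pigeonhole: put each drawn sock into a box by colour. The largest draw with every box below 5 takes min(count, 4) from each colour; colours with fewer than 4 contribute all they have.
Σ min(cᵢ, 4) = 4 + 4 + 3 + 1 + 4 + 4 + 4 + 4 + 4 + 4 = 36.
Draw number 36 + 1 = 37 must push one box to 5.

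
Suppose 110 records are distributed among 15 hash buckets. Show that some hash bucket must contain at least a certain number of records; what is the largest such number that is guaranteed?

8

By pigeonhole, the 15 hash buckets are the holes and the 110 records are the pigeons.
If every hash bucket held at most 7 records, the total would be at most 15 × 7 = 105, which is less than 110.
So some hash bucket holds at least ⌈110/15⌉ = 8 records.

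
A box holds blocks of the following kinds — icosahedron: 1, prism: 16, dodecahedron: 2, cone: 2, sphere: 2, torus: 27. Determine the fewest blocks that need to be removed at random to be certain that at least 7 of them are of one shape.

By the pigeonhole principle, the 6 shapes are the holes; the blocks drawn are the pigeons.
To avoid 7 of any one shape, the worst case takes at most 6 of each shape, or every block of a shape that has fewer than 6.
That gives 1 + 6 + 2 + 2 + 2 + 6 = 19 blocks with no shape reaching 7.
The next block forces some shape to 7, so 19 + 1 = 20.

20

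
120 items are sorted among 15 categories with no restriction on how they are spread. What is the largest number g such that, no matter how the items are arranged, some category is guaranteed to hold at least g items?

8

By the pigeonhole principle, the 15 categories are the holes and the 120 items are the pigeons.
If every category held at most 7 items, the total would be at most 15 × 7 = 105, which is less than 120.
So some category holds at least ⌈120/15⌉ = 8 items.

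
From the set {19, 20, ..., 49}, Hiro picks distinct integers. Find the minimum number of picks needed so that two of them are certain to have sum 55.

23

Two chosen integers sum to 55 exactly when both halves of some pair {x, 55−x} with 19 ≤ x ≤ 55−x ≤ 36 are chosen — 9 such pairs.
The remaining 13 elements (those with no distinct partner in range) can never complete a 55-sum, so the worst case takes all of them and one from each pair: 13 + 9 = 22.
The 23rd integer has to be the second member of some pair, so 22 + 1 = 23.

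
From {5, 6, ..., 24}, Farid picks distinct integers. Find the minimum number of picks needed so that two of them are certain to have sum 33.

13

Two chosen integers sum to 33 exactly when both halves of some pair {x, 33−x} with 9 ≤ x ≤ 33−x ≤ 24 are chosen — 8 such pairs.
The remaining 4 elements (those with no distinct partner in range) can never complete a 33-sum, so the worst case takes all of them and one from each pair: 4 + 8 = 12.
The 13th integer has to be the second member of some pair, so 12 + 1 = 13.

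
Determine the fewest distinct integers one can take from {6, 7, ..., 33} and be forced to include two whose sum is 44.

18

A set avoiding the sum 44 can contain at most one of each pair {x, 44−x}, plus the 6 elements whose complement lies outside the range or equal to its own complement.
The integers 6, …, 22 (17 of them) are such a set: any two sum to at least 6+7 = 13 and at most 21+22 = 43 < 44.
Pigeonhole: any 18th integer completes one of the 11 pairs, so 18 choices force a sum of 44.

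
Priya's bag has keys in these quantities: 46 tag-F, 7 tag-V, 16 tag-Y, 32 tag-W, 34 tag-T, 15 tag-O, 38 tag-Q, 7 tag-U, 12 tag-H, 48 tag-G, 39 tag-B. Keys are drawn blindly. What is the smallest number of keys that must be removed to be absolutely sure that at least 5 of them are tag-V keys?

In the worst case for collecting tag-V keys, every non-tag-V key comes out first.
There are 46 + 16 + 32 + 34 + 15 + 38 + 7 + 12 + 48 + 39 = 287 non-tag-V keys altogether.
After those, each further key must be tag-V, so 287 + 5 = 292 draws guarantee 5 tag-V keys.

292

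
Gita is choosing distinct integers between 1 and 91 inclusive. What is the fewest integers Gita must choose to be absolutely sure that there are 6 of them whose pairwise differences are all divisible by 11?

Integers whose pairwise differences are multiples of 11 are exactly those sharing a remainder mod 11. Pigeonhole: the 11 residue classes mod 11 are the pigeonholes.
With 55 integers one could put 5 in each residue class and have no class reach 6.
The 56th integer pushes some class to 6, so 11·5 + 1 = 56.

56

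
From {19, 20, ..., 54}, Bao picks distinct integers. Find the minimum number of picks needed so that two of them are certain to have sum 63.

Two chosen integers sum to 63 exactly when both halves of some pair {x, 63−x} with 19 ≤ x ≤ 63−x ≤ 44 are chosen — 13 such pairs.
The remaining 10 elements (those with no distinct partner in range) can never complete a 63-sum, so the worst case takes all of them and one from each pair: 10 + 13 = 23.
The 24th integer has to be the second member of some pair, so 23 + 1 = 24.

24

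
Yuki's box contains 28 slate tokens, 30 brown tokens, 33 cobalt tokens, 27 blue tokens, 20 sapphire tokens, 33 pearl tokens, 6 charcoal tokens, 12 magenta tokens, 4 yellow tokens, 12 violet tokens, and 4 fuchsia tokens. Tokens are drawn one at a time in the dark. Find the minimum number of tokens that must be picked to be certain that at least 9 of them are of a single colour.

79

Pigeonhole: put each drawn token into a box by colour. The largest draw with every box below 9 takes min(count, 8) from each colour; colours with fewer than 8 contribute all they have.
Σ min(cᵢ, 8) = 8 + 8 + 8 + 8 + 8 + 8 + 6 + 8 + 4 + 8 + 4 = 78.
Draw number 78 + 1 = 79 must push one box to 9.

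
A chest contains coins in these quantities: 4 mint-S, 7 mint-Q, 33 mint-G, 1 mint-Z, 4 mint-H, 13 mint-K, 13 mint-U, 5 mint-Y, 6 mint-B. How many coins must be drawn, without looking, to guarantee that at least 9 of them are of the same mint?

52

The 9 mints are the holes; the coins drawn are the pigeons.
To avoid 9 of any one mint, the worst case takes at most 8 of each mint, or every coin of a mint that has fewer than 8.
That gives 4 + 7 + 8 + 1 + 4 + 8 + 8 + 5 + 6 = 51 coins with no mint reaching 9.
The next coin forces some mint to 9, so 51 + 1 = 52.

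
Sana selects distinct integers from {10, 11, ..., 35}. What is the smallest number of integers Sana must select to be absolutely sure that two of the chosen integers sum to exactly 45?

Group the elements by complementary pair {x, 45−x}: {10,35}, {11,34}, {12,33}, …, giving 13 two-element pairs.
Treating each of those 13 groups as a pigeonhole, one can pick one integer per group — 13 integers — with no two summing to 45.
The 14th integer lands in an occupied pair, forcing a sum of 45.

14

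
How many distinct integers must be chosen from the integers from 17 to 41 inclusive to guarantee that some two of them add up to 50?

Two chosen integers sum to 50 exactly when both halves of some pair {x, 50−x} with 17 ≤ x ≤ 50−x ≤ 33 are chosen — 8 such pairs.
The remaining 9 elements (those with no distinct partner in range) can never complete a 50-sum, so the worst case takes all of them and one from each pair: 9 + 8 = 17.
The 18th integer has to be the second member of some pair, so 17 + 1 = 18.

18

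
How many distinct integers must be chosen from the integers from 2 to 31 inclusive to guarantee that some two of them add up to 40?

A set avoiding the sum 40 can contain at most one of each pair {x, 40−x}, plus the 8 elements whose complement lies outside the range or equal to its own complement.
The integers 2, …, 20 (19 of them) are such a set: any two sum to at least 2+3 = 5 and at most 19+20 = 39 < 40.
By the pigeonhole principle, any 20th integer completes one of the 11 pairs, so 20 choices force a sum of 40.

20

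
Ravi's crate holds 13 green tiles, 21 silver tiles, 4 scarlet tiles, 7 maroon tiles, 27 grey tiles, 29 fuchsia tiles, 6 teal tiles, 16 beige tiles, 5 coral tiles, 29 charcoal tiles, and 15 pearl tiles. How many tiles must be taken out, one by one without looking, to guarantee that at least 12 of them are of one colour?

100

Put each drawn tile into a box by colour. The largest draw with every box below 12 takes min(count, 11) from each colour; colours with fewer than 11 contribute all they have.
Σ min(cᵢ, 11) = 11 + 11 + 4 + 7 + 11 + 11 + 6 + 11 + 5 + 11 + 11 = 99.
Draw number 99 + 1 = 100 must push one box to 12.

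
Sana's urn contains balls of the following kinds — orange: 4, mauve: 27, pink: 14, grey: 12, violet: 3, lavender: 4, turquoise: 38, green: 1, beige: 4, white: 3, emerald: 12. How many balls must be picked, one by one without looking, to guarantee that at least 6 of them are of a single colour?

By pigeonhole, the 11 colours are the holes; the balls drawn are the pigeons.
To avoid 6 of any one colour, the worst case takes at most 5 of each colour, or every ball of a colour that has fewer than 5.
That gives 4 + 5 + 5 + 5 + 3 + 4 + 5 + 1 + 4 + 3 + 5 = 44 balls with no colour reaching 6.
The next ball forces some colour to 6, so 44 + 1 = 45.

45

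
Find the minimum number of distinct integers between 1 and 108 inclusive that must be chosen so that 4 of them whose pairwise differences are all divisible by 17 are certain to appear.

52

Integers whose pairwise differences are multiples of 17 are exactly those sharing a remainder mod 17. Pigeonhole: the 17 residue classes mod 17 are the pigeonholes.
With 51 integers one could put 3 in each residue class and have no class reach 4.
The 52nd integer pushes some class to 4, so 17·3 + 1 = 52.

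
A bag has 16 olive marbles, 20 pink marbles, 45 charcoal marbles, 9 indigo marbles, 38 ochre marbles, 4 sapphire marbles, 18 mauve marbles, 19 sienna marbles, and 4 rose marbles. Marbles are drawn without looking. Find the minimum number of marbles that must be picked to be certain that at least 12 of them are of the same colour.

An adversary could hand out at most 11 marbles per colour (indigo, sapphire, rose run out sooner): 11 + 11 + 11 + 9 + 11 + 4 + 11 + 11 + 4 = 83 marbles and still no colour has 12.
By the pigeonhole principle, one more marble lands in a colour already at 11, so 84 draws are enough and 83 are not.

84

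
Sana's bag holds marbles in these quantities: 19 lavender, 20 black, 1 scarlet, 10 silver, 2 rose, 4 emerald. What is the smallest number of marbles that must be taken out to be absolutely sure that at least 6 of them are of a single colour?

23

The 6 colours are the holes; the marbles drawn are the pigeons.
To avoid 6 of any one colour, the worst case takes at most 5 of each colour, or every marble of a colour that has fewer than 5.
That gives 5 + 5 + 1 + 5 + 2 + 4 = 22 marbles with no colour reaching 6.
The next marble forces some colour to 6, so 22 + 1 = 23.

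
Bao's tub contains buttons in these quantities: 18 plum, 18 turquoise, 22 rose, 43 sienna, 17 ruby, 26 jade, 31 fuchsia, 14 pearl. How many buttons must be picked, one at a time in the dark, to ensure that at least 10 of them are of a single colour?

73

By the pigeonhole principle, the 8 colours are the holes; the buttons drawn are the pigeons.
To avoid 10 of any one colour, the worst case takes at most 9 of each colour.
That gives 9 + 9 + 9 + 9 + 9 + 9 + 9 + 9 = 72 buttons with no colour reaching 10.
The next button forces some colour to 10, so 72 + 1 = 73.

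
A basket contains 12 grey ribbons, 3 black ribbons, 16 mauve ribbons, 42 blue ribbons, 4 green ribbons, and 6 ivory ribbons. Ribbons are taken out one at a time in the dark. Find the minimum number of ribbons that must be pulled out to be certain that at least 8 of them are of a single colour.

Pigeonhole: the 6 colours are the holes; the ribbons drawn are the pigeons.
To avoid 8 of any one colour, the worst case takes at most 7 of each colour, or every ribbon of a colour that has fewer than 7.
That gives 7 + 3 + 7 + 7 + 4 + 6 = 34 ribbons with no colour reaching 8.
The next ribbon forces some colour to 8, so 34 + 1 = 35.

35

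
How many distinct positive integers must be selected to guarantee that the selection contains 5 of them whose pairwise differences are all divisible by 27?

109

Integers whose pairwise differences are multiples of 27 are exactly those sharing a remainder mod 27. By the pigeonhole principle, the 27 residue classes mod 27 are the pigeonholes.
With 108 integers one could put 4 in each residue class and have no class reach 5.
The 109th integer pushes some class to 5, so 27·4 + 1 = 109.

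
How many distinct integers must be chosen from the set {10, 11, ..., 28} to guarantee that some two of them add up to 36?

12

A set avoiding the sum 36 can contain at most one of each pair {x, 36−x}, plus the 3 elements whose complement lies outside the range or equal to its own complement.
The integers 18, …, 28 (11 of them) are such a set: any two sum to at least 18+19 = 37 > 36.
By pigeonhole, any 12th integer completes one of the 8 pairs, so 12 choices force a sum of 36.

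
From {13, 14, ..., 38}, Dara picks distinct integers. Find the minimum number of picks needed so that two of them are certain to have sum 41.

19

Group the elements by complementary pair {x, 41−x}: {13,28}, {14,27}, {15,26}, …, giving 8 two-element pairs and 10 integers whose partner 41−x falls outside [13,38].
Treating each of those 18 groups as a pigeonhole, one can pick one integer per group — 18 integers — with no two summing to 41.
The 19th integer lands in an occupied pair, forcing a sum of 41.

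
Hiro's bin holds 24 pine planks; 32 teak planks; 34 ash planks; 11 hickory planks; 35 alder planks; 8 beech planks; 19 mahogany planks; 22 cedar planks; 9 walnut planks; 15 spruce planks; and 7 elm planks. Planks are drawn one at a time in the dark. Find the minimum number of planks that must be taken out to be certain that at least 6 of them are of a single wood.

56

By the pigeonhole principle, the 11 woods are the holes; the planks drawn are the pigeons.
To avoid 6 of any one wood, the worst case takes at most 5 of each wood.
That gives 5 + 5 + 5 + 5 + 5 + 5 + 5 + 5 + 5 + 5 + 5 = 55 planks with no wood reaching 6.
The next plank forces some wood to 6, so 55 + 1 = 56.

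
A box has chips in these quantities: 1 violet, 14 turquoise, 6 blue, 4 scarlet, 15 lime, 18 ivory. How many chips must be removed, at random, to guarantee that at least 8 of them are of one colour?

An adversary could hand out at most 7 chips per colour (violet, blue, scarlet run out sooner): 1 + 7 + 6 + 4 + 7 + 7 = 32 chips and still no colour has 8.
By pigeonhole, one more chip lands in a colour already at 7, so 33 draws are enough and 32 are not.

33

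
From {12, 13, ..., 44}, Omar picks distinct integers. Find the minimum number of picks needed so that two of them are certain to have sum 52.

20

A set avoiding the sum 52 can contain at most one of each pair {x, 52−x}, plus the 5 elements whose complement lies outside the range or equal to its own complement.
The integers 26, …, 44 (19 of them) are such a set: any two sum to at least 26+27 = 53 > 52.
By pigeonhole, any 20th integer completes one of the 14 pairs, so 20 choices force a sum of 52.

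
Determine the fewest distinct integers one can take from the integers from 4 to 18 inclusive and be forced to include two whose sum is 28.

12

Two chosen integers sum to 28 exactly when both halves of some pair {x, 28−x} with 10 ≤ x ≤ 28−x ≤ 18 are chosen — 4 such pairs.
The remaining 7 elements (those with no distinct partner in range) can never complete a 28-sum, so the worst case takes all of them and one from each pair: 7 + 4 = 11.
By pigeonhole, the 12th integer has to be the second member of some pair, so 11 + 1 = 12.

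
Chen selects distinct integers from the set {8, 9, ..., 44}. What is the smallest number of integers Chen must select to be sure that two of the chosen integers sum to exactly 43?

Group the elements by complementary pair {x, 43−x}: {8,35}, {9,34}, {10,33}, …, giving 14 two-element pairs and 9 integers whose partner 43−x falls outside [8,44].
By the pigeonhole principle, treating each of those 23 groups as a pigeonhole, one can pick one integer per group — 23 integers — with no two summing to 43.
The 24th integer lands in an occupied pair, forcing a sum of 43.

24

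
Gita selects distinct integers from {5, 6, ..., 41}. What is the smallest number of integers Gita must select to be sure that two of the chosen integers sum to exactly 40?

Group the elements by complementary pair {x, 40−x}: {5,35}, {6,34}, {7,33}, …, giving 15 two-element pairs, the single value 20 (it cannot pair with itself since the integers are distinct), and 6 integers whose partner 40−x falls outside [5,41].
By pigeonhole, treating each of those 22 groups as a pigeonhole, one can pick one integer per group — 22 integers — with no two summing to 40.
The 23rd integer lands in an occupied pair, forcing a sum of 40.

23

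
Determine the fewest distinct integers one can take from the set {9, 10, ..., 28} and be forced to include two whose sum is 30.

15

A set avoiding the sum 30 can contain at most one of each pair {x, 30−x}, plus the 8 elements whose complement lies outside the range or equal to its own complement.
The integers 15, …, 28 (14 of them) are such a set: any two sum to at least 15+16 = 31 > 30.
By the pigeonhole principle, any 15th integer completes one of the 6 pairs, so 15 choices force a sum of 30.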